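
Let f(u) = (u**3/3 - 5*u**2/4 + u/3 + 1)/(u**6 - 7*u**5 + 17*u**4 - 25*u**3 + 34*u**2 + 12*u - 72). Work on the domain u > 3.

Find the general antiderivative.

F(u) = (21165*(u - 3)*log(u - 3) - 13520*(u - 3)*log(u - 2) + 1859*(u - 3)*log(u + 1) - 4752*(u - 3)*log(u**2 + 4) - 16128*(u - 3)*atan(u/2) + 2340)/(486720*(u - 3)) + C

The denominator factors as 12*(u - 3)**2*(u - 2)*(u + 1)*(u**2 + 4); partial fractions split f into directly integrable pieces: -(33*u + 112)/(1690*(u**2 + 4)) + 11/(2880*(u + 1)) - 1/(36*(u - 2)) + 1411/(32448*(u - 3)) - 1/(208*(u - 3)**2).
Check: d/du[(21165*(u - 3)*log(u - 3) - 13520*(u - 3)*log(u - 2) + 1859*(u - 3)*log(u + 1) - 4752*(u - 3)*log(u**2 + 4) - 16128*(u - 3)*atan(u/2) + 2340)/(486720*(u - 3))] = (4*u**3 - 15*u**2 + 4*u + 12)/(12*u**6 - 84*u**5 + 204*u**4 - 300*u**3 + 408*u**2 + 144*u - 864), which equals f(u).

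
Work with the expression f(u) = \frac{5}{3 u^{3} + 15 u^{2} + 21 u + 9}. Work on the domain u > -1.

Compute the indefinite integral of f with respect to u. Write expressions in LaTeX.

F(u) = - \frac{5 \left(u \log{\left(u + 1 \right)} - u \log{\left(u + 3 \right)} + \log{\left(u + 1 \right)} - \log{\left(u + 3 \right)} + 2\right)}{12 \left(u + 1\right)} + C

Factor the denominator (3 \left(u + 1\right)^{2} \left(u + 3\right)) and decompose: f = \frac{5}{12 \left(u + 3\right)} - \frac{5}{12 \left(u + 1\right)} + \frac{5}{6 \left(u + 1\right)^{2}}; each piece integrates to a log, atan, or power term.
Check: d/du[- \frac{5 \left(u \log{\left(u + 1 \right)} - u \log{\left(u + 3 \right)} + \log{\left(u + 1 \right)} - \log{\left(u + 3 \right)} + 2\right)}{12 \left(u + 1\right)}] = \frac{5}{3 u^{3} + 15 u^{2} + 21 u + 9} = f(u).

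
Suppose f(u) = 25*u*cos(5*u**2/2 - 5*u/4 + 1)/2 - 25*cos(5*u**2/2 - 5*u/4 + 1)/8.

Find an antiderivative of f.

f matches the chain-rule pattern g'(h)*h' with inner function h(u) = 5*u**2/2 - 5*u/4 + 1; substituting w = h(u) collapses the integral.
Check: d/du[5*sin(5*u**2/2 - 5*u/4 + 1)/2] = 25*u*cos(5*u**2/2 - 5*u/4 + 1)/2 - 25*cos(5*u**2/2 - 5*u/4 + 1)/8 = f(u).

An antiderivative is F(u) = 5*sin(5*u**2/2 - 5*u/4 + 1)/2.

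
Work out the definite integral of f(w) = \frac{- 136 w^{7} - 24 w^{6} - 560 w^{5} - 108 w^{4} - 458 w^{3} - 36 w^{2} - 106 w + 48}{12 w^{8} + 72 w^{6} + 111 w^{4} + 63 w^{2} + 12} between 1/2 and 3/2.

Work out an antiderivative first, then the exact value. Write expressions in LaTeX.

A candidate is checked by its d/dw: the result must match f(w).
F(w) = \frac{12 w - 5 \left(2 w^{2} + 1\right) \log{\left(\frac{w^{2}}{2} + 2 \right)} - 12 \left(2 w^{2} + 1\right) \log{\left(3 w^{2} + 3 \right)}}{3 \left(2 w^{2} + 1\right)} is an antiderivative of f.
Check: d/dw[\frac{12 w - 5 \left(2 w^{2} + 1\right) \log{\left(\frac{w^{2}}{2} + 2 \right)} - 12 \left(2 w^{2} + 1\right) \log{\left(3 w^{2} + 3 \right)}}{3 \left(2 w^{2} + 1\right)}] = \frac{- 136 w^{7} - 24 w^{6} - 560 w^{5} - 108 w^{4} - 458 w^{3} - 36 w^{2} - 106 w + 48}{12 w^{8} + 72 w^{6} + 111 w^{4} + 63 w^{2} + 12} = f(w).
F(3/2) = - 4 \log{\left(\frac{39}{4} \right)} - \frac{5 \log{\left(\frac{25}{8} \right)}}{3} + \frac{12}{11}; F(1/2) = - 4 \log{\left(\frac{15}{4} \right)} - \frac{5 \log{\left(\frac{17}{8} \right)}}{3} + \frac{4}{3}.
Integral = F(3/2) - F(1/2) = - 4 \log{\left(\frac{39}{4} \right)} - \frac{5 \log{\left(\frac{25}{8} \right)}}{3} - \frac{8}{33} + \frac{5 \log{\left(\frac{17}{8} \right)}}{3} + 4 \log{\left(\frac{15}{4} \right)}.

Antiderivative: F(w) = \frac{12 w - 5 \left(2 w^{2} + 1\right) \log{\left(\frac{w^{2}}{2} + 2 \right)} - 12 \left(2 w^{2} + 1\right) \log{\left(3 w^{2} + 3 \right)}}{3 \left(2 w^{2} + 1\right)}; value = - 4 \log{\left(\frac{39}{4} \right)} - \frac{5 \log{\left(\frac{25}{8} \right)}}{3} - \frac{8}{33} + \frac{5 \log{\left(\frac{17}{8} \right)}}{3} + 4 \log{\left(\frac{15}{4} \right)}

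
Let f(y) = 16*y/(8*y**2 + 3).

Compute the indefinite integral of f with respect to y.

f matches the chain-rule pattern g'(h)*h' with inner function h(y) = 4*y**2 + 3/2; substituting u = h(y) collapses the integral.
Check: d/dy[log(4*y**2 + 3/2)] = 16*y/(8*y**2 + 3) = f(y).

F(y) = log(4*y**2 + 3/2) + C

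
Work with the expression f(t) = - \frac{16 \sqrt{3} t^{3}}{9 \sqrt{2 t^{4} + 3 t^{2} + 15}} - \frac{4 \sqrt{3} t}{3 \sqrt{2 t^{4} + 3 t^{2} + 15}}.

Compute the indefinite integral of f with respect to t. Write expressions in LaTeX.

The substitution u = \frac{2 t^{4}}{3} + t^{2} + 5 works: f is exactly (dF/du)*(du/dt) for that inner function.
Check: d/dt[- \frac{4 \sqrt{3} \sqrt{2 t^{4} + 3 t^{2} + 15}}{9}] = \frac{- 16 \sqrt{3} t^{3} - 12 \sqrt{3} t}{9 \sqrt{2 t^{4} + 3 t^{2} + 15}}, which equals f(t).

F(t) = - \frac{4 \sqrt{3} \sqrt{2 t^{4} + 3 t^{2} + 15}}{9} + C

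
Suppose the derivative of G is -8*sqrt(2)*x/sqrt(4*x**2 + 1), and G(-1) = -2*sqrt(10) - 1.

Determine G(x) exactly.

G(x) = -4*sqrt(2*x**2 + 1/2) - 1

G'(x) matches the chain-rule pattern g'(h)*h' with inner function h(x) = 2*x**2 + 1/2; substituting u = h(x) collapses the integral.
A general antiderivative is -4*sqrt(2*x**2 + 1/2) + C.
The condition gives C = -2*sqrt(10) - 1 - (-2*sqrt(10)) = -1.
So G(x) = -4*sqrt(2*x**2 + 1/2) - 1.
Check: d/dx[-4*sqrt(2*x**2 + 1/2) - 1] = -8*sqrt(2)*x/sqrt(4*x**2 + 1) = G'(x).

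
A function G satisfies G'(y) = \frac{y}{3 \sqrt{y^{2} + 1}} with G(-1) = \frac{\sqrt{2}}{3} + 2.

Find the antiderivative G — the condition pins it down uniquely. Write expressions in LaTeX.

The substitution u = y^{2} + 1 works: G'(y) is exactly (dG/du)*(du/dy) for that inner function.
A general antiderivative is \frac{\sqrt{y^{2} + 1}}{3} + C.
The condition gives C = \frac{\sqrt{2}}{3} + 2 - (\frac{\sqrt{2}}{3}) = 2.
So G(y) = \frac{\sqrt{y^{2} + 1}}{3} + 2.
Check: d/dy[\frac{\sqrt{y^{2} + 1}}{3} + 2] = \frac{y}{3 \sqrt{y^{2} + 1}} = G'(y).

G(y) = \frac{\sqrt{y^{2} + 1}}{3} + 2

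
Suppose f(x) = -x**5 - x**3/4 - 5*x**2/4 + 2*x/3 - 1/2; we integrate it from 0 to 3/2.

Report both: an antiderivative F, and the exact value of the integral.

The integrand splits into summands that can be handled one at a time.
F(x) = -x**6/6 - x**4/16 - 5*x**3/12 + x**2/3 - x/2 is an antiderivative of f.
Check: d/dx[-x**6/6 - x**4/16 - 5*x**3/12 + x**2/3 - x/2] = -x**5 - x**3/4 - 5*x**2/4 + 2*x/3 - 1/2 = f(x).
F(3/2) = -927/256; F(0) = 0.
Integral = F(3/2) - F(0) = -927/256.

Antiderivative: F(x) = -x**6/6 - x**4/16 - 5*x**3/12 + x**2/3 - x/2; value = -927/256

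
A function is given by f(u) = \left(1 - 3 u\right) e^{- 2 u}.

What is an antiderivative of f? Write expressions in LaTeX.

An antiderivative is F(u) = \frac{\left(6 u + 1\right) e^{- 2 u}}{4}.

Recognize the product-rule pattern: f = v'r + vr' with v = \frac{3 u}{2} + \frac{1}{4}, r = e^{- 2 u}, so integration by parts undoes it.
Check: d/du[\frac{\left(6 u + 1\right) e^{- 2 u}}{4}] = \left(1 - 3 u\right) e^{- 2 u} = f(u).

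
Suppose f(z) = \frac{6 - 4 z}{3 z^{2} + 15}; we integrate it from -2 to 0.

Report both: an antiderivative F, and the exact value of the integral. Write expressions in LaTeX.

An antiderivative F(z) passes only if d/dz[F] lands on f(z) exactly.
F(z) = - \frac{2 \log{\left(z^{2} + 5 \right)}}{3} + \frac{2 \sqrt{5} \operatorname{atan}{\left(\frac{\sqrt{5} z}{5} \right)}}{5} is an antiderivative of f.
Check: d/dz[- \frac{2 \log{\left(z^{2} + 5 \right)}}{3} + \frac{2 \sqrt{5} \operatorname{atan}{\left(\frac{\sqrt{5} z}{5} \right)}}{5}] = \frac{6 - 4 z}{3 z^{2} + 15} = f(z).
F(0) = - \frac{2 \log{\left(5 \right)}}{3}; F(-2) = - \frac{2 \log{\left(9 \right)}}{3} - \frac{2 \sqrt{5} \operatorname{atan}{\left(\frac{2 \sqrt{5}}{5} \right)}}{5}.
Integral = F(0) - F(-2) = - \frac{2 \log{\left(5 \right)}}{3} + \frac{2 \sqrt{5} \operatorname{atan}{\left(\frac{2 \sqrt{5}}{5} \right)}}{5} + \frac{2 \log{\left(9 \right)}}{3}.

Antiderivative: F(z) = - \frac{2 \log{\left(z^{2} + 5 \right)}}{3} + \frac{2 \sqrt{5} \operatorname{atan}{\left(\frac{\sqrt{5} z}{5} \right)}}{5}; value = - \frac{2 \log{\left(5 \right)}}{3} + \frac{2 \sqrt{5} \operatorname{atan}{\left(\frac{2 \sqrt{5}}{5} \right)}}{5} + \frac{2 \log{\left(9 \right)}}{3}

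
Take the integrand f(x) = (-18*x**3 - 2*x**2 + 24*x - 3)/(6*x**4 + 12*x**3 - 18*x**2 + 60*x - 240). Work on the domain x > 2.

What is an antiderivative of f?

Factor the denominator (6*(x - 2)*(x + 4)*(x**2 + 5)) and decompose: f = -(1496*x - 1049)/(1134*(x**2 + 5)) - 1021/(756*(x + 4)) - 107/(324*(x - 2)); each piece integrates to a log, atan, or power term.
Check: d/dx[-107*log(x - 2)/324 - 1021*log(x + 4)/756 - 374*log(x**2 + 5)/567 + 1049*sqrt(5)*atan(sqrt(5)*x/5)/5670] = (-18*x**3 - 2*x**2 + 24*x - 3)/(6*x**4 + 12*x**3 - 18*x**2 + 60*x - 240) = f(x).

An antiderivative is F(x) = -107*log(x - 2)/324 - 1021*log(x + 4)/756 - 374*log(x**2 + 5)/567 + 1049*sqrt(5)*atan(sqrt(5)*x/5)/5670.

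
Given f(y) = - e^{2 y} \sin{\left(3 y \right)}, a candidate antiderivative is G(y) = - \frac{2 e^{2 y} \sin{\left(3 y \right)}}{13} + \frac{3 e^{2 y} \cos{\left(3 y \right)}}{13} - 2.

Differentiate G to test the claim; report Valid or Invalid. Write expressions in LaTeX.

d/dy[G] = - e^{2 y} \sin{\left(3 y \right)}
This equals f(y) exactly, so the claim holds.

Valid. The derivative of G reproduces f.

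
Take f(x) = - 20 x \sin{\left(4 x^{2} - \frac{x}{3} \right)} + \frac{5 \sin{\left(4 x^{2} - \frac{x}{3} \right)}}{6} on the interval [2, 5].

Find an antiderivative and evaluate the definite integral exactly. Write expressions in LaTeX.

Antiderivative: F(x) = \frac{5 \cos{\left(4 x^{2} - \frac{x}{3} \right)}}{2}; value = \frac{5 \cos{\left(\frac{295}{3} \right)}}{2} - \frac{5 \cos{\left(\frac{46}{3} \right)}}{2}

The substitution u = 4 x^{2} - \frac{x}{3} works: f is exactly (dF/du)*(du/dx) for that inner function.
F(x) = \frac{5 \cos{\left(4 x^{2} - \frac{x}{3} \right)}}{2} is an antiderivative of f.
Check: d/dx[\frac{5 \cos{\left(4 x^{2} - \frac{x}{3} \right)}}{2}] = - 20 x \sin{\left(4 x^{2} - \frac{x}{3} \right)} + \frac{5 \sin{\left(4 x^{2} - \frac{x}{3} \right)}}{6} = f(x).
F(5) = \frac{5 \cos{\left(\frac{295}{3} \right)}}{2}; F(2) = \frac{5 \cos{\left(\frac{46}{3} \right)}}{2}.
Integral = F(5) - F(2) = \frac{5 \cos{\left(\frac{295}{3} \right)}}{2} - \frac{5 \cos{\left(\frac{46}{3} \right)}}{2}.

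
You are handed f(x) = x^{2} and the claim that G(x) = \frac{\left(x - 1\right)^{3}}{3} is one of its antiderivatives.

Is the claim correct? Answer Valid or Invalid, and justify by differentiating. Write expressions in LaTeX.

d/dx[G] = x^{2} - 2 x + 1
d/dx[G] - f(x) = 1 - 2 x != 0.

Invalid: d/dx[G] - f = 1 - 2 x, which is not 0.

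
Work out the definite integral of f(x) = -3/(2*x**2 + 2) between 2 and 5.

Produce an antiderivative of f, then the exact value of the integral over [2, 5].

Differentiate the proposed F(x) back; it has to land on f(x) exactly.
F(x) = -3*atan(x)/2 is an antiderivative of f.
Check: d/dx[-3*atan(x)/2] = -3/(2*x**2 + 2) = f(x).
F(5) = -3*atan(5)/2; F(2) = -3*atan(2)/2.
Integral = F(5) - F(2) = -3*atan(5)/2 + 3*atan(2)/2.

Antiderivative: F(x) = -3*atan(x)/2; value = -3*atan(5)/2 + 3*atan(2)/2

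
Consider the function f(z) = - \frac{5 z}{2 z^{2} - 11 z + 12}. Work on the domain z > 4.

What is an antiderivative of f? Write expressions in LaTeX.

Factor the denominator (\left(z - 4\right) \left(2 z - 3\right)) and decompose: f = \frac{3}{2 z - 3} - \frac{4}{z - 4}; each piece integrates to a log, atan, or power term.
Check: d/dz[- 4 \log{\left(z - 4 \right)} + \frac{3 \log{\left(z - \frac{3}{2} \right)}}{2}] = - \frac{5 z}{2 z^{2} - 11 z + 12} = f(z).

An antiderivative is F(z) = - 4 \log{\left(z - 4 \right)} + \frac{3 \log{\left(z - \frac{3}{2} \right)}}{2}.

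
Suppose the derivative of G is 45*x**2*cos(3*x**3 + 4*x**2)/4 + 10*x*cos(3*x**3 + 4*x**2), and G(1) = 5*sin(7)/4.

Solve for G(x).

The substitution u = 3*x**3 + 4*x**2 works: G'(x) is exactly (dG/du)*(du/dx) for that inner function.
A general antiderivative is 5*sin(3*x**3 + 4*x**2)/4 + C.
The condition gives C = 5*sin(7)/4 - (5*sin(7)/4) = 0.
So G(x) = 5*sin(3*x**3 + 4*x**2)/4.
Check: d/dx[5*sin(3*x**3 + 4*x**2)/4] = 45*x**2*cos(3*x**3 + 4*x**2)/4 + 10*x*cos(3*x**3 + 4*x**2) = G'(x).

G(x) = 5*sin(3*x**3 + 4*x**2)/4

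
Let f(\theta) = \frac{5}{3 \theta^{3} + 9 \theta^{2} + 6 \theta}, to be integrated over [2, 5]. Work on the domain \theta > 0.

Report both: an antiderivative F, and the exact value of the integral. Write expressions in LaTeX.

Antiderivative: F(\theta) = \frac{5 \left(- 2 \log{\left(\theta + 1 \right)} + \log{\left(\theta^{2} + 2 \theta \right)}\right)}{6}; value = - \frac{5 \log{\left(6 \right)}}{3} - \frac{5 \log{\left(8 \right)}}{6} + \frac{5 \log{\left(3 \right)}}{3} + \frac{5 \log{\left(35 \right)}}{6}

Factor the denominator (3 \theta \left(\theta + 1\right) \left(\theta + 2\right)) and decompose: f = \frac{5}{6 \left(\theta + 2\right)} - \frac{5}{3 \left(\theta + 1\right)} + \frac{5}{6 \theta}; each piece integrates to a log, atan, or power term.
F(\theta) = \frac{5 \left(- 2 \log{\left(\theta + 1 \right)} + \log{\left(\theta^{2} + 2 \theta \right)}\right)}{6} is an antiderivative of f.
Check: d/d\theta[\frac{5 \left(- 2 \log{\left(\theta + 1 \right)} + \log{\left(\theta^{2} + 2 \theta \right)}\right)}{6}] = \frac{5}{3 \theta^{3} + 9 \theta^{2} + 6 \theta} = f(\theta).
F(5) = - \frac{5 \log{\left(6 \right)}}{3} + \frac{5 \log{\left(35 \right)}}{6}; F(2) = - \frac{5 \log{\left(3 \right)}}{3} + \frac{5 \log{\left(8 \right)}}{6}.
Integral = F(5) - F(2) = - \frac{5 \log{\left(6 \right)}}{3} - \frac{5 \log{\left(8 \right)}}{6} + \frac{5 \log{\left(3 \right)}}{3} + \frac{5 \log{\left(35 \right)}}{6}.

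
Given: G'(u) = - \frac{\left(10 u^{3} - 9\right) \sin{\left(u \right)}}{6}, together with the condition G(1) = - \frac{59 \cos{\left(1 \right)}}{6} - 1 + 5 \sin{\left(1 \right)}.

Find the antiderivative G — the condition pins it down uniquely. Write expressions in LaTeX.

For G(u) to be correct, d/du[G] must agree with the stated G'(u) identically.
A general antiderivative is \frac{5 u^{3} \cos{\left(u \right)}}{3} - 5 u^{2} \sin{\left(u \right)} - 10 u \cos{\left(u \right)} + 10 \sin{\left(u \right)} - \frac{3 \cos{\left(u \right)}}{2} + C.
The condition gives C = - \frac{59 \cos{\left(1 \right)}}{6} - 1 + 5 \sin{\left(1 \right)} - (- \frac{59 \cos{\left(1 \right)}}{6} + 5 \sin{\left(1 \right)}) = -1.
So G(u) = \frac{10 u^{3} \cos{\left(u \right)} - 30 u^{2} \sin{\left(u \right)} - 60 u \cos{\left(u \right)} + 60 \sin{\left(u \right)} - 9 \cos{\left(u \right)} - 6}{6}.
Check: d/du[\frac{10 u^{3} \cos{\left(u \right)} - 30 u^{2} \sin{\left(u \right)} - 60 u \cos{\left(u \right)} + 60 \sin{\left(u \right)} - 9 \cos{\left(u \right)} - 6}{6}] = - \frac{5 u^{3} \sin{\left(u \right)}}{3} + \frac{3 \sin{\left(u \right)}}{2}, which equals G'(u).

G(u) = \frac{10 u^{3} \cos{\left(u \right)} - 30 u^{2} \sin{\left(u \right)} - 60 u \cos{\left(u \right)} + 60 \sin{\left(u \right)} - 9 \cos{\left(u \right)} - 6}{6}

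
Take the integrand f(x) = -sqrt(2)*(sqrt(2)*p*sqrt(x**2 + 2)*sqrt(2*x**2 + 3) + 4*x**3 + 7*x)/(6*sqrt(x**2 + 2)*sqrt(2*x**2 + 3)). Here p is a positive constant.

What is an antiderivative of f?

Differentiate the proposed F(x) back; it has to land on f(x) exactly.
Check: d/dx[(-2*p*x - sqrt(2)*sqrt(x**2 + 2)*sqrt(2*x**2 + 3))/6] = (-2*p*sqrt(x**2 + 2)*sqrt(2*x**2 + 3) - 4*sqrt(2)*x**3 - 7*sqrt(2)*x)/(6*sqrt(x**2 + 2)*sqrt(2*x**2 + 3)), which equals f(x).

An antiderivative is F(x) = (-2*p*x - sqrt(2)*sqrt(x**2 + 2)*sqrt(2*x**2 + 3))/6.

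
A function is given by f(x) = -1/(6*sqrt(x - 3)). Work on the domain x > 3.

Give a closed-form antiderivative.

An antiderivative is F(x) = -sqrt(x - 3)/3.

Recover f(x) by differentiating a candidate F(x); any mismatch rules it out.
Check: d/dx[-sqrt(x - 3)/3] = -1/(6*sqrt(x - 3)) = f(x).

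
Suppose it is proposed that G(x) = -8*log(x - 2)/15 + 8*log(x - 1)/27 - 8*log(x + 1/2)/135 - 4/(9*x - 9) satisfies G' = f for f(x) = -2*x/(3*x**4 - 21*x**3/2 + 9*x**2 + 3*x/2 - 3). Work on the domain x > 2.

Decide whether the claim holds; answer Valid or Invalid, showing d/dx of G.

d/dx[G] = (-16*x**3 + 40*x**2 - 44*x - 16)/(54*x**4 - 189*x**3 + 162*x**2 + 27*x - 54)
d/dx[G] - f(x) = -8/(27*x - 27) != 0.

Invalid: d/dx[G] - f = -8/(27*x - 27), which is not 0.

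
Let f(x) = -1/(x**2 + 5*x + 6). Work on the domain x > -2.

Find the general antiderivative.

F(x) = -log(x + 2) + log(x + 3) + C

The denominator factors as (x + 2)*(x + 3); partial fractions split f into directly integrable pieces: 1/(x + 3) - 1/(x + 2).
Check: d/dx[-log(x + 2) + log(x + 3)] = -1/(x**2 + 5*x + 6) = f(x).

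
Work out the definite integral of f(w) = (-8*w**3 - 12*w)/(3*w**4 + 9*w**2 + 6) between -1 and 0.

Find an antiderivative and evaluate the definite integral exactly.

The substitution u = w**4/3 + w**2 + 2/3 works: f is exactly (dF/du)*(du/dw) for that inner function.
F(w) = -2*log(w**4/3 + w**2 + 2/3)/3 is an antiderivative of f.
Check: d/dw[-2*log(w**4/3 + w**2 + 2/3)/3] = (-8*w**3 - 12*w)/(3*w**4 + 9*w**2 + 6) = f(w).
F(0) = -2*log(2/3)/3; F(-1) = -2*log(2)/3.
Integral = F(0) - F(-1) = -2*log(2/3)/3 + 2*log(2)/3.

Antiderivative: F(w) = -2*log(w**4/3 + w**2 + 2/3)/3; value = -2*log(2/3)/3 + 2*log(2)/3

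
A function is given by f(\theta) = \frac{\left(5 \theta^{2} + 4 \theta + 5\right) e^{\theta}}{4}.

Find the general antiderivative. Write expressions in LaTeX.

F(\theta) = \frac{\left(5 \theta^{2} - 6 \theta + 11\right) e^{\theta}}{4} + C

f has the shape u'v + uv' for u = \frac{5 \theta^{2}}{4} - \frac{3 \theta}{2} + \frac{11}{4} and v = e^{\theta} — it is the derivative of the product u*v.
Check: d/d\theta[\frac{\left(5 \theta^{2} - 6 \theta + 11\right) e^{\theta}}{4}] = \frac{5 \theta^{2} e^{\theta}}{4} + \theta e^{\theta} + \frac{5 e^{\theta}}{4}, which equals f(\theta).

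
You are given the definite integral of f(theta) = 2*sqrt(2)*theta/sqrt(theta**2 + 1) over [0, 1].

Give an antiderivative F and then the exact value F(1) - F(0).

Antiderivative: F(theta) = 2*sqrt(2*theta**2 + 2); value = 4 - 2*sqrt(2)

The substitution u = 2*theta**2 + 2 works: f is exactly (dF/du)*(du/dtheta) for that inner function.
F(theta) = 2*sqrt(2*theta**2 + 2) is an antiderivative of f.
Check: d/dtheta[2*sqrt(2*theta**2 + 2)] = 2*sqrt(2)*theta/sqrt(theta**2 + 1) = f(theta).
F(1) = 4; F(0) = 2*sqrt(2).
Integral = F(1) - F(0) = 4 - 2*sqrt(2).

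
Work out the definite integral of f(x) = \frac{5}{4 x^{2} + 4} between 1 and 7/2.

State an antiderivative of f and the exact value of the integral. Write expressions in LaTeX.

Antiderivative: F(x) = \frac{5 \operatorname{atan}{\left(x \right)}}{4}; value = - \frac{5 \pi}{16} + \frac{5 \operatorname{atan}{\left(\frac{7}{2} \right)}}{4}

An antiderivative F(x) passes only if d/dx[F] lands on f(x) exactly.
F(x) = \frac{5 \operatorname{atan}{\left(x \right)}}{4} is an antiderivative of f.
Check: d/dx[\frac{5 \operatorname{atan}{\left(x \right)}}{4}] = \frac{5}{4 x^{2} + 4} = f(x).
F(7/2) = \frac{5 \operatorname{atan}{\left(\frac{7}{2} \right)}}{4}; F(1) = \frac{5 \pi}{16}.
Integral = F(7/2) - F(1) = - \frac{5 \pi}{16} + \frac{5 \operatorname{atan}{\left(\frac{7}{2} \right)}}{4}.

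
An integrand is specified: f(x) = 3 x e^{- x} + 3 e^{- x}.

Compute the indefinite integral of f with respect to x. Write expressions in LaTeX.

F(x) = \left(- 3 x - 6\right) e^{- x} + C

Recognize the product-rule pattern: f = u'v + uv' with u = - 3 x - 6, v = e^{- x}, so integration by parts undoes it.
Check: d/dx[\left(- 3 x - 6\right) e^{- x}] = \left(3 x + 3\right) e^{- x}, which equals f(x).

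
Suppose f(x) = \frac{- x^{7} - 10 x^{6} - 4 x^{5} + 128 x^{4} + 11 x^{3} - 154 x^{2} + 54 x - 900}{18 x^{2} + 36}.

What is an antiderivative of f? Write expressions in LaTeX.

A first test for any F(x): its x-derivative must equal f(x) identically.
Check: d/dx[- \frac{\left(\frac{x^{2}}{3} + \frac{4 x}{3} - 5\right)^{3}}{4} + \frac{2 \log{\left(\frac{x^{2}}{2} + 1 \right)}}{3}] = \frac{- x^{7} - 10 x^{6} - 4 x^{5} + 128 x^{4} + 11 x^{3} - 154 x^{2} + 54 x - 900}{18 x^{2} + 36} = f(x).

An antiderivative is F(x) = - \frac{\left(\frac{x^{2}}{3} + \frac{4 x}{3} - 5\right)^{3}}{4} + \frac{2 \log{\left(\frac{x^{2}}{2} + 1 \right)}}{3}.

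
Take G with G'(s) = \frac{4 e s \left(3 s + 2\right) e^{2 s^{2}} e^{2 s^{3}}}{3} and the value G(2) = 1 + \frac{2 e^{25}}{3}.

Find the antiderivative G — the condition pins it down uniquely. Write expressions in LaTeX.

G'(s) matches the chain-rule pattern g'(h)*h' with inner function h(s) = 2 s^{3} + 2 s^{2} + 1; substituting u = h(s) collapses the integral.
A general antiderivative is \frac{2 e^{2 s^{3} + 2 s^{2} + 1}}{3} + C.
The condition gives C = 1 + \frac{2 e^{25}}{3} - (\frac{2 e^{25}}{3}) = 1.
So G(s) = \frac{2 e^{2 s^{3} + 2 s^{2} + 1} + 3}{3}.
Check: d/ds[\frac{2 e^{2 s^{3} + 2 s^{2} + 1} + 3}{3}] = 4 e s^{2} e^{2 s^{2}} e^{2 s^{3}} + \frac{8 e s e^{2 s^{2}} e^{2 s^{3}}}{3}, which equals G'(s).

G(s) = \frac{2 e^{2 s^{3} + 2 s^{2} + 1} + 3}{3}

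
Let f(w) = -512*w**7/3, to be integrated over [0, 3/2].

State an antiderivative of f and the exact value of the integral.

Whatever form F(w) takes, F'(w) = f(w) is non-negotiable.
F(w) = -64*w**8/3 is an antiderivative of f.
Check: d/dw[-64*w**8/3] = -512*w**7/3 = f(w).
F(3/2) = -2187/4; F(0) = 0.
Integral = F(3/2) - F(0) = -2187/4.

Antiderivative: F(w) = -64*w**8/3; value = -2187/4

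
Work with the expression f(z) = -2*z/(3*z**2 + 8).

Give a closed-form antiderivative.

An antiderivative is F(z) = -log(z**2/2 + 4/3)/3.

f matches the chain-rule pattern g'(h)*h' with inner function h(z) = z**2/2 + 4/3; substituting u = h(z) collapses the integral.
Check: d/dz[-log(z**2/2 + 4/3)/3] = -2*z/(3*z**2 + 8) = f(z).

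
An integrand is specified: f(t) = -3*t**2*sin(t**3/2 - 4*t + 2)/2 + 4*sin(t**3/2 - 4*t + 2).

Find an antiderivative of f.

An antiderivative is F(t) = cos(t**3/2 - 4*t + 2).

The substitution u = t**3/2 - 4*t + 2 works: f is exactly (dF/du)*(du/dt) for that inner function.
Check: d/dt[cos(t**3/2 - 4*t + 2)] = -3*t**2*sin(t**3/2 - 4*t + 2)/2 + 4*sin(t**3/2 - 4*t + 2) = f(t).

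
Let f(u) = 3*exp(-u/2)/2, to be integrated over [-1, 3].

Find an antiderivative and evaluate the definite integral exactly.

Antiderivative: F(u) = -3*exp(-u/2); value = -3*exp(-3/2) + 3*exp(1/2)

An antiderivative F(u) passes only if d/du[F] lands on f(u) exactly.
F(u) = -3*exp(-u/2) is an antiderivative of f.
Check: d/du[-3*exp(-u/2)] = 3*exp(-u/2)/2 = f(u).
F(3) = -3*exp(-3/2); F(-1) = -3*exp(1/2).
Integral = F(3) - F(-1) = -3*exp(-3/2) + 3*exp(1/2).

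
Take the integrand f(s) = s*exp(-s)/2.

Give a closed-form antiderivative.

Recognize the product-rule pattern: f = u'v + uv' with u = -s/2 - 1/2, v = exp(-s), so integration by parts undoes it.
Check: d/ds[-s*exp(-s)/2 - exp(-s)/2] = s*exp(-s)/2 = f(s).

An antiderivative is F(s) = -s*exp(-s)/2 - exp(-s)/2.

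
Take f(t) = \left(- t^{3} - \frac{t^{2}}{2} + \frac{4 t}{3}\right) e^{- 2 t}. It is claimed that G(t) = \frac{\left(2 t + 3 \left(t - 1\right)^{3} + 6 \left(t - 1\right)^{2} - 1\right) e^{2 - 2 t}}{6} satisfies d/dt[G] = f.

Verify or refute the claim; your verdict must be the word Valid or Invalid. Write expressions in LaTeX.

Invalid: d/dt[G] - f = \frac{\left(- 6 t^{3} + \frac{6 t^{3}}{e^{2}} + \frac{3 t^{2}}{e^{2}} + 15 t^{2} - 4 t - \frac{8 t}{e^{2}} - 5\right) e^{2} e^{- 2 t}}{6}, which is not 0.

d/dt[G] = \frac{\left(- 6 t^{3} + 15 t^{2} - 4 t - 5\right) e^{2} e^{- 2 t}}{6}
d/dt[G] - f(t) = \frac{\left(- 6 t^{3} + \frac{6 t^{3}}{e^{2}} + \frac{3 t^{2}}{e^{2}} + 15 t^{2} - 4 t - \frac{8 t}{e^{2}} - 5\right) e^{2} e^{- 2 t}}{6} != 0.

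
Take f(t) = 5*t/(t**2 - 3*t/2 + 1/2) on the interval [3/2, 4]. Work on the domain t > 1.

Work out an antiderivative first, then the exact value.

Antiderivative: F(t) = 5*(2*log(t - 1) - log(t - 1/2)); value = -5*log(7/2) + 10*log(2) + 10*log(3)

Factor the denominator ((t - 1)*(2*t - 1)) and decompose: f = -10/(2*t - 1) + 10/(t - 1); each piece integrates to a log, atan, or power term.
F(t) = 5*(2*log(t - 1) - log(t - 1/2)) is an antiderivative of f.
Check: d/dt[5*(2*log(t - 1) - log(t - 1/2))] = 10*t/(2*t**2 - 3*t + 1), which equals f(t).
F(4) = -5*log(7/2) + 10*log(3); F(3/2) = -10*log(2).
Integral = F(4) - F(3/2) = -5*log(7/2) + 10*log(2) + 10*log(3).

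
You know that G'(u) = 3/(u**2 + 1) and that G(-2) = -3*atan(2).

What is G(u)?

Recover the given G'(u) by differentiating a candidate G(u); any mismatch rules it out.
A general antiderivative is 3*atan(u) + C.
The condition gives C = -3*atan(2) - (-3*atan(2)) = 0.
So G(u) = 3*atan(u).
Check: d/du[3*atan(u)] = 3/(u**2 + 1) = G'(u).

G(u) = 3*atan(u)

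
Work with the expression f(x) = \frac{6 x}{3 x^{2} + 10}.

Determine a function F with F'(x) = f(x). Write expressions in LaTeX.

An antiderivative is F(x) = \log{\left(\frac{3 x^{2}}{2} + 5 \right)}.

The substitution u = \frac{3 x^{2}}{2} + 5 works: f is exactly (dF/du)*(du/dx) for that inner function.
Check: d/dx[\log{\left(\frac{3 x^{2}}{2} + 5 \right)}] = \frac{6 x}{3 x^{2} + 10} = f(x).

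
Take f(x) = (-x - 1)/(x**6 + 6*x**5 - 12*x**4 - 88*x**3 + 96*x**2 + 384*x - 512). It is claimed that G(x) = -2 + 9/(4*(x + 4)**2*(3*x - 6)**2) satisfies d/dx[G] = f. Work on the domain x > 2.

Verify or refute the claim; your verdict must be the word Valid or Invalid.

d/dx[G] = (-x - 1)/(x**6 + 6*x**5 - 12*x**4 - 88*x**3 + 96*x**2 + 384*x - 512)
This equals f(x) exactly, so the claim holds.

Valid - the claim checks out under differentiation.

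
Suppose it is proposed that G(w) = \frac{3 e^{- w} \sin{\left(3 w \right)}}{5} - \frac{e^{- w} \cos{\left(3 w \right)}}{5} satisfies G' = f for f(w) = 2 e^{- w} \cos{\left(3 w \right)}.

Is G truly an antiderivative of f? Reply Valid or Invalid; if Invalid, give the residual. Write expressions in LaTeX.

d/dw[G] = 2 e^{- w} \cos{\left(3 w \right)}
This equals f(w) exactly, so the claim holds.

Valid. The derivative of G reproduces f.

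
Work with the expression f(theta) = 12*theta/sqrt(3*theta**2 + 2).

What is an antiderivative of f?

An antiderivative is F(theta) = 4*sqrt(3*theta**2 + 2).

f matches the chain-rule pattern g'(h)*h' with inner function h(theta) = 3*theta**2 + 2; substituting u = h(theta) collapses the integral.
Check: d/dtheta[4*sqrt(3*theta**2 + 2)] = 12*theta/sqrt(3*theta**2 + 2) = f(theta).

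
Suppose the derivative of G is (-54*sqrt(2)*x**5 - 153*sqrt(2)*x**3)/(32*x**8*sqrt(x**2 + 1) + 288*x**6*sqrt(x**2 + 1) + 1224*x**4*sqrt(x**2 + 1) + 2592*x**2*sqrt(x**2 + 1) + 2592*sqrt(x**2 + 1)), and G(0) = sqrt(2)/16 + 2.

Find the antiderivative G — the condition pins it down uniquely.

G(x) = (32*x**4 + 144*x**2 + 9*sqrt(2)*sqrt(x**2 + 1) + 288)/(16*x**4 + 72*x**2 + 144)

Recognize the product-rule pattern: G'(x) = u'v + uv' with u = 3*sqrt(2*x**2 + 2)/16, v = 1/(x**4/3 + 3*x**2/2 + 3), so integration by parts undoes it.
A general antiderivative is 3*sqrt(2*x**2 + 2)/(16*(x**4/3 + 3*x**2/2 + 3)) + C.
The condition gives C = sqrt(2)/16 + 2 - (sqrt(2)/16) = 2.
So G(x) = (32*x**4 + 144*x**2 + 9*sqrt(2)*sqrt(x**2 + 1) + 288)/(16*x**4 + 72*x**2 + 144).
Check: d/dx[(32*x**4 + 144*x**2 + 9*sqrt(2)*sqrt(x**2 + 1) + 288)/(16*x**4 + 72*x**2 + 144)] = (-54*sqrt(2)*x**5 - 153*sqrt(2)*x**3)/(32*x**8*sqrt(x**2 + 1) + 288*x**6*sqrt(x**2 + 1) + 1224*x**4*sqrt(x**2 + 1) + 2592*x**2*sqrt(x**2 + 1) + 2592*sqrt(x**2 + 1)) = G'(x).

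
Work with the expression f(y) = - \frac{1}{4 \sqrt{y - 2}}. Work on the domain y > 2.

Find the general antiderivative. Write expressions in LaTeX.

F(y) = - \frac{\sqrt{y - 2}}{2} + C

A candidate is checked by its d/dy: the result must match f(y).
Check: d/dy[- \frac{\sqrt{y - 2}}{2}] = - \frac{1}{4 \sqrt{y - 2}} = f(y).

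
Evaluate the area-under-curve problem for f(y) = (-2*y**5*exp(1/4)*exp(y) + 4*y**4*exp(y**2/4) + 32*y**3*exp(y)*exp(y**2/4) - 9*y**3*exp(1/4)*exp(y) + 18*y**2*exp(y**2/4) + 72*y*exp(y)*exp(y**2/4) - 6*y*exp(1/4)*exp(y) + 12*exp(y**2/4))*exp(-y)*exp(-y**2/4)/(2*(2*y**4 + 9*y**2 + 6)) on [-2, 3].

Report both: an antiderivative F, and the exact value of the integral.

Antiderivative: F(y) = (exp(y)*exp(1/4 - y**2/4) + 2*exp(y)*log(2*y**4/3 + 3*y**2 + 2) - 1)*exp(-y); value = -2*log(74/3) - exp(-3/4) - exp(-3) + exp(-2) + exp(2) + 2*log(83)

A first test for any F(y): its y-derivative must equal f(y) identically.
F(y) = (exp(y)*exp(1/4 - y**2/4) + 2*exp(y)*log(2*y**4/3 + 3*y**2 + 2) - 1)*exp(-y) is an antiderivative of f.
Check: d/dy[(exp(y)*exp(1/4 - y**2/4) + 2*exp(y)*log(2*y**4/3 + 3*y**2 + 2) - 1)*exp(-y)] = (-2*y**5*exp(-1/4)*exp(y)*exp(y**2/4) + 4*y**4*exp(-1/2)*exp(y**2/2) - 9*y**3*exp(-1/4)*exp(y)*exp(y**2/4) + 32*y**3*exp(-1/2)*exp(y)*exp(y**2/2) + 18*y**2*exp(-1/2)*exp(y**2/2) - 6*y*exp(-1/4)*exp(y)*exp(y**2/4) + 72*y*exp(-1/2)*exp(y)*exp(y**2/2) + 12*exp(-1/2)*exp(y**2/2))/(4*y**4*exp(-1/2)*exp(y)*exp(y**2/2) + 18*y**2*exp(-1/2)*exp(y)*exp(y**2/2) + 12*exp(-1/2)*exp(y)*exp(y**2/2)), which equals f(y).
F(3) = -exp(-3) + exp(-2) + 2*log(83); F(-2) = -exp(2) + exp(-3/4) + 2*log(74/3).
Integral = F(3) - F(-2) = -2*log(74/3) - exp(-3/4) - exp(-3) + exp(-2) + exp(2) + 2*log(83).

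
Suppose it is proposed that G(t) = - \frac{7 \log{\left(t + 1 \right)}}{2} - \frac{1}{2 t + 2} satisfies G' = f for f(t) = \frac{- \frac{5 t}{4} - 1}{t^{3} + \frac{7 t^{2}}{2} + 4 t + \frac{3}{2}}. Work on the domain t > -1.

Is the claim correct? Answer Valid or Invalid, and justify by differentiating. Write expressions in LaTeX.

Invalid: d/dt[G] - f = - \frac{7}{2 t + 3}, which is not 0.

d/dt[G] = \frac{- 7 t - 6}{2 t^{2} + 4 t + 2}
d/dt[G] - f(t) = - \frac{7}{2 t + 3} != 0.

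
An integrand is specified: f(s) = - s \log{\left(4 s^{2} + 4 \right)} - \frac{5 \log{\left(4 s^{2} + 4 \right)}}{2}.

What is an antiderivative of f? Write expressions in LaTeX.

An antiderivative is F(s) = - \frac{s^{2} \log{\left(4 s^{2} + 4 \right)} - s^{2} + 5 s \log{\left(4 s^{2} + 4 \right)} - 10 s + \log{\left(s^{2} + 1 \right)} + 10 \operatorname{atan}{\left(s \right)}}{2}.

Integrate term by term and add the pieces.
Check: d/ds[- \frac{s^{2} \log{\left(4 s^{2} + 4 \right)} - s^{2} + 5 s \log{\left(4 s^{2} + 4 \right)} - 10 s + \log{\left(s^{2} + 1 \right)} + 10 \operatorname{atan}{\left(s \right)}}{2}] = - s \log{\left(s^{2} + 1 \right)} - 2 s \log{\left(2 \right)} - \frac{5 \log{\left(s^{2} + 1 \right)}}{2} - 5 \log{\left(2 \right)}, which equals f(s).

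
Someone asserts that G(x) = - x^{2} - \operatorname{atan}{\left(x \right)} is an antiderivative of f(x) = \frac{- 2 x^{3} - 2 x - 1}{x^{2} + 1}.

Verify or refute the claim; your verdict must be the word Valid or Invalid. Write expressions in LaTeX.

Valid - differentiating G returns exactly f.

d/dx[G] = \frac{- 2 x^{3} - 2 x - 1}{x^{2} + 1}
This equals f(x) exactly, so the claim holds.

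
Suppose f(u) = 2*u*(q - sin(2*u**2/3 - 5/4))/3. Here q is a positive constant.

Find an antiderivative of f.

An antiderivative is F(u) = (2*q*u**2 + 3*cos(2*u**2/3 - 5/4))/6.

Check any antiderivative F(u) by computing F'(u) and comparing it with f(u).
Check: d/du[(2*q*u**2 + 3*cos(2*u**2/3 - 5/4))/6] = 2*q*u/3 - 2*u*sin(2*u**2/3 - 5/4)/3, which equals f(u).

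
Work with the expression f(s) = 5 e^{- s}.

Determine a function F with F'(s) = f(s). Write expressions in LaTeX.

An antiderivative is F(s) = - 5 e^{- s}.

Whatever form F(s) takes, F'(s) = f(s) is non-negotiable.
Check: d/ds[- 5 e^{- s}] = 5 e^{- s} = f(s).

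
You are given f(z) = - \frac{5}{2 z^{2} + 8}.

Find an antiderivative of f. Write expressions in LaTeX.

An antiderivative is F(z) = - \frac{5 \operatorname{atan}{\left(\frac{z}{2} \right)}}{4}.

Whatever form F(z) takes, F'(z) = f(z) is non-negotiable.
Check: d/dz[- \frac{5 \operatorname{atan}{\left(\frac{z}{2} \right)}}{4}] = - \frac{5}{2 z^{2} + 8} = f(z).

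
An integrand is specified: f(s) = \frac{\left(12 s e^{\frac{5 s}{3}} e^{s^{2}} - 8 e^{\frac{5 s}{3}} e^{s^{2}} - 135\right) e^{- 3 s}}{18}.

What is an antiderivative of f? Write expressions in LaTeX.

Whatever form F(s) takes, F'(s) = f(s) is non-negotiable.
Check: d/ds[\frac{\left(2 e^{3 s} e^{s^{2} - \frac{4 s}{3}} + 15\right) e^{- 3 s}}{6}] = \frac{\left(12 s e^{\frac{5 s}{3}} e^{s^{2}} - 8 e^{\frac{5 s}{3}} e^{s^{2}} - 135\right) e^{- 3 s}}{18} = f(s).

An antiderivative is F(s) = \frac{\left(2 e^{3 s} e^{s^{2} - \frac{4 s}{3}} + 15\right) e^{- 3 s}}{6}.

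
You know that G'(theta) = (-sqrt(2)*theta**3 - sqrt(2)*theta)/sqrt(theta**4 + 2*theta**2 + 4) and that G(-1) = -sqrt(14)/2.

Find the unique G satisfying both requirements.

G(theta) = -sqrt(2)*sqrt(theta**4 + 2*theta**2 + 4)/2

G'(theta) matches the chain-rule pattern g'(h)*h' with inner function h(theta) = theta**4/2 + theta**2 + 2; substituting u = h(theta) collapses the integral.
A general antiderivative is -sqrt(theta**4/2 + theta**2 + 2) + C.
The condition gives C = -sqrt(14)/2 - (-sqrt(14)/2) = 0.
So G(theta) = -sqrt(2)*sqrt(theta**4 + 2*theta**2 + 4)/2.
Check: d/dtheta[-sqrt(2)*sqrt(theta**4 + 2*theta**2 + 4)/2] = (-sqrt(2)*theta**3 - sqrt(2)*theta)/sqrt(theta**4 + 2*theta**2 + 4) = G'(theta).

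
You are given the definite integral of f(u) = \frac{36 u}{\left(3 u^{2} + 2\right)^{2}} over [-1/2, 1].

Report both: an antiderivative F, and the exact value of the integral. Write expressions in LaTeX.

Antiderivative: F(u) = - \frac{1}{\frac{u^{2}}{2} + \frac{1}{3}}; value = \frac{54}{55}

The substitution w = \frac{u^{2}}{2} + \frac{1}{3} works: f is exactly (dF/dw)*(dw/du) for that inner function.
F(u) = - \frac{1}{\frac{u^{2}}{2} + \frac{1}{3}} is an antiderivative of f.
Check: d/du[- \frac{1}{\frac{u^{2}}{2} + \frac{1}{3}}] = \frac{36 u}{9 u^{4} + 12 u^{2} + 4}, which equals f(u).
F(1) = - \frac{6}{5}; F(-1/2) = - \frac{24}{11}.
Integral = F(1) - F(-1/2) = \frac{54}{55}.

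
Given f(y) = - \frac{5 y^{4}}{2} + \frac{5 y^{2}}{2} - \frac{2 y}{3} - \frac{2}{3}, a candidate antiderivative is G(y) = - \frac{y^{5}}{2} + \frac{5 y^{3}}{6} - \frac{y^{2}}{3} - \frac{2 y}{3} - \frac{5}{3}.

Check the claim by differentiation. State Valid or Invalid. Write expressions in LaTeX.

d/dy[G] = - \frac{5 y^{4}}{2} + \frac{5 y^{2}}{2} - \frac{2 y}{3} - \frac{2}{3}
This equals f(y) exactly, so the claim holds.

Valid: G'(y) = f(y).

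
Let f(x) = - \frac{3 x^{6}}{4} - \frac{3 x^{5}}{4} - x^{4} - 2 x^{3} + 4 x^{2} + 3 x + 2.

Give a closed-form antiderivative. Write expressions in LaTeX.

The integrand splits into summands that can be handled one at a time.
Check: d/dx[- \frac{3 x^{7}}{28} - \frac{x^{6}}{8} - \frac{x^{5}}{5} - \frac{x^{4}}{2} + \frac{4 x^{3}}{3} + \frac{3 x^{2}}{2} + 2 x] = - \frac{3 x^{6}}{4} - \frac{3 x^{5}}{4} - x^{4} - 2 x^{3} + 4 x^{2} + 3 x + 2 = f(x).

An antiderivative is F(x) = - \frac{3 x^{7}}{28} - \frac{x^{6}}{8} - \frac{x^{5}}{5} - \frac{x^{4}}{2} + \frac{4 x^{3}}{3} + \frac{3 x^{2}}{2} + 2 x.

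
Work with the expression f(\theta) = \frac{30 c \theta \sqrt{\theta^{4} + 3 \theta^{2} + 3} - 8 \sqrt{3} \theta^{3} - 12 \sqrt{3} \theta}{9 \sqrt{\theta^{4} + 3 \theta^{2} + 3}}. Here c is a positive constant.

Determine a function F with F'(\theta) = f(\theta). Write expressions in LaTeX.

Recover f(\theta) by differentiating a candidate F(\theta); any mismatch rules it out.
Check: d/d\theta[\frac{5 c \theta^{2}}{3} - \frac{4 \sqrt{\frac{\theta^{4}}{3} + \theta^{2} + 1}}{3}] = \frac{30 c \theta \sqrt{\theta^{4} + 3 \theta^{2} + 3} - 8 \sqrt{3} \theta^{3} - 12 \sqrt{3} \theta}{9 \sqrt{\theta^{4} + 3 \theta^{2} + 3}} = f(\theta).

An antiderivative is F(\theta) = \frac{5 c \theta^{2}}{3} - \frac{4 \sqrt{\frac{\theta^{4}}{3} + \theta^{2} + 1}}{3}.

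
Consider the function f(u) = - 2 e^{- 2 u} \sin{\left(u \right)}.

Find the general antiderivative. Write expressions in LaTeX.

F(u) = \frac{2 \left(2 \sin{\left(u \right)} + \cos{\left(u \right)}\right) e^{- 2 u}}{5} + C

Recover f(u) by differentiating a candidate F(u); any mismatch rules it out.
Check: d/du[\frac{2 \left(2 \sin{\left(u \right)} + \cos{\left(u \right)}\right) e^{- 2 u}}{5}] = - 2 e^{- 2 u} \sin{\left(u \right)} = f(u).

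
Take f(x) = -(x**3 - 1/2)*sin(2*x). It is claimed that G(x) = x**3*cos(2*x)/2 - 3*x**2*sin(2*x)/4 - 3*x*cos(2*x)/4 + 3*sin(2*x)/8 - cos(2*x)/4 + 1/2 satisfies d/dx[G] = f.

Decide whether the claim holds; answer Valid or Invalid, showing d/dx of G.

Valid - the claim checks out under differentiation.

d/dx[G] = -x**3*sin(2*x) + sin(2*x)/2
This equals f(x) exactly, so the claim holds.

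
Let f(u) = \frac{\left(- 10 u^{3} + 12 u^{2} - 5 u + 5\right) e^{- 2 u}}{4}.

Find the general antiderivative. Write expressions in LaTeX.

f has the shape v'r + vr' for v = \frac{5 u^{3}}{4} + \frac{3 u^{2}}{8} + u - \frac{1}{8} and r = e^{- 2 u} — it is the derivative of the product v*r.
Check: d/du[\frac{\left(10 u^{3} + 3 u^{2} + 8 u - 1\right) e^{- 2 u}}{8}] = \frac{\left(- 10 u^{3} + 12 u^{2} - 5 u + 5\right) e^{- 2 u}}{4} = f(u).

F(u) = \frac{\left(10 u^{3} + 3 u^{2} + 8 u - 1\right) e^{- 2 u}}{8} + C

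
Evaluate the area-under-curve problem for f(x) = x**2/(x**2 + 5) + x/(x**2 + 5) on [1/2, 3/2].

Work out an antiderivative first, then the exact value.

The integrand splits into summands that can be handled one at a time.
F(x) = x + log(x**2 + 5)/2 - sqrt(5)*atan(sqrt(5)*x/5) is an antiderivative of f.
Check: d/dx[x + log(x**2 + 5)/2 - sqrt(5)*atan(sqrt(5)*x/5)] = (x**2 + x)/(x**2 + 5), which equals f(x).
F(3/2) = -sqrt(5)*atan(3*sqrt(5)/10) + log(29/4)/2 + 3/2; F(1/2) = -sqrt(5)*atan(sqrt(5)/10) + 1/2 + log(21/4)/2.
Integral = F(3/2) - F(1/2) = -sqrt(5)*atan(3*sqrt(5)/10) - log(21/4)/2 + sqrt(5)*atan(sqrt(5)/10) + log(29/4)/2 + 1.

Antiderivative: F(x) = x + log(x**2 + 5)/2 - sqrt(5)*atan(sqrt(5)*x/5); value = -sqrt(5)*atan(3*sqrt(5)/10) - log(21/4)/2 + sqrt(5)*atan(sqrt(5)/10) + log(29/4)/2 + 1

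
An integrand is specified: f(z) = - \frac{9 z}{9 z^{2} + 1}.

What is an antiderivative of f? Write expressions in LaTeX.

An antiderivative is F(z) = - \frac{\log{\left(3 z^{2} + \frac{1}{3} \right)}}{2}.

The substitution u = 3 z^{2} + \frac{1}{3} works: f is exactly (dF/du)*(du/dz) for that inner function.
Check: d/dz[- \frac{\log{\left(3 z^{2} + \frac{1}{3} \right)}}{2}] = - \frac{9 z}{9 z^{2} + 1} = f(z).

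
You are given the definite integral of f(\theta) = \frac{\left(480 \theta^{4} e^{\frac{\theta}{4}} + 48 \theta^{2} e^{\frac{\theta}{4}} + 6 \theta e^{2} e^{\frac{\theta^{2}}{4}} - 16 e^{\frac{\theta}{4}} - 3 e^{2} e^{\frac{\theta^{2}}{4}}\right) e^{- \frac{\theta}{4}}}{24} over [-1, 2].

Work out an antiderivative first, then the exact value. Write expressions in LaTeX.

Any candidate F(\theta) must reproduce f(\theta) exactly when differentiated.
F(\theta) = 4 \theta^{5} + \frac{2 \theta^{3}}{3} - \frac{2 \theta}{3} + \frac{e^{\frac{\theta^{2}}{4} - \frac{\theta}{4} + 2}}{2} is an antiderivative of f.
Check: d/d\theta[4 \theta^{5} + \frac{2 \theta^{3}}{3} - \frac{2 \theta}{3} + \frac{e^{\frac{\theta^{2}}{4} - \frac{\theta}{4} + 2}}{2}] = 20 \theta^{4} + 2 \theta^{2} + \frac{\theta e^{2} e^{- \frac{\theta}{4}} e^{\frac{\theta^{2}}{4}}}{4} - \frac{2}{3} - \frac{e^{2} e^{- \frac{\theta}{4}} e^{\frac{\theta^{2}}{4}}}{8}, which equals f(\theta).
F(2) = \frac{e^{\frac{5}{2}}}{2} + 132; F(-1) = -4 + \frac{e^{\frac{5}{2}}}{2}.
Integral = F(2) - F(-1) = 136.

Antiderivative: F(\theta) = 4 \theta^{5} + \frac{2 \theta^{3}}{3} - \frac{2 \theta}{3} + \frac{e^{\frac{\theta^{2}}{4} - \frac{\theta}{4} + 2}}{2}; value = 136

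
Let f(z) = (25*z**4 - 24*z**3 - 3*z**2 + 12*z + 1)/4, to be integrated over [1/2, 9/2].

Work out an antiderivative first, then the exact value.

Since d/dz undoes antidifferentiation here, F'(z) = f(z) is required of F(z).
F(z) = (15*z**5 - 18*z**4 - 3*z**3 + 18*z**2 + 3*z + 8)/12 is an antiderivative of f.
Check: d/dz[(15*z**5 - 18*z**4 - 3*z**3 + 18*z**2 + 3*z + 8)/12] = 25*z**4/4 - 6*z**3 - 3*z**2/4 + 3*z + 1/4, which equals f(z).
F(9/2) = 653143/384; F(1/2) = 415/384.
Integral = F(9/2) - F(1/2) = 27197/16.

Antiderivative: F(z) = (15*z**5 - 18*z**4 - 3*z**3 + 18*z**2 + 3*z + 8)/12; value = 27197/16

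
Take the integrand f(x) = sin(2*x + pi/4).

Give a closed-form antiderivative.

An antiderivative is F(x) = -cos(2*x + pi/4)/2.

Since d/dx undoes antidifferentiation here, F'(x) = f(x) is required of F(x).
Check: d/dx[-cos(2*x + pi/4)/2] = sin(2*x + pi/4) = f(x).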